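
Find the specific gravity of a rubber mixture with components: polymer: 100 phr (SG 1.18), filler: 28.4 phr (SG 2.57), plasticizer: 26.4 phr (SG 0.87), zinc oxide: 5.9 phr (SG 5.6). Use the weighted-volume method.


Sum of weights = 160.7
Volume contributions:
  polymer: 100/1.18 = 84.7458
  filler: 28.4/2.57 = 11.0506
  plasticizer: 26.4/0.87 = 30.3448
  zinc oxide: 5.9/5.6 = 1.0536
Sum of volumes = 127.1947
SG = 160.7 / 127.1947 = 1.263

SG = 1.263


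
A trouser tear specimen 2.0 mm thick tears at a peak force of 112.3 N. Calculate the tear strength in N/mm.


Tear strength = force / thickness
= 112.3 / 2.0
= 56.15 N/mm

56.15 N/mm


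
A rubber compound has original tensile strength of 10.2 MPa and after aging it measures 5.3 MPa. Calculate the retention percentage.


Retention = aged / original * 100
= 5.3 / 10.2 * 100
= 52.0%

52.0%


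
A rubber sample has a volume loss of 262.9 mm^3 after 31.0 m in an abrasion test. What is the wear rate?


Rate = volume_loss / distance
= 262.9 / 31.0
= 8.481 mm^3/m

8.481 mm^3/m


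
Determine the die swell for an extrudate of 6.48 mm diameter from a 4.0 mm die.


Die swell ratio = D_extrudate / D_die
= 6.48 / 4.0
= 1.62

Die swell = 1.62


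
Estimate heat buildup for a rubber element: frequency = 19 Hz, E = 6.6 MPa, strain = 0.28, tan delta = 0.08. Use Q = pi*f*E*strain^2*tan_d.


Q = pi * f * E * strain^2 * tan_d
= pi * 19 * 6.6 * 0.28^2 * 0.08
= pi * 19 * 6.6 * 0.0784 * 0.08
= 2.4709

Q = 2.4709


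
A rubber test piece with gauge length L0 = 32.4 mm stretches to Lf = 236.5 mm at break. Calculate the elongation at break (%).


Elongation = (Lf - L0) / L0 * 100
= (236.5 - 32.4) / 32.4 * 100
= 204.1 / 32.4 * 100
= 629.9%

629.9%


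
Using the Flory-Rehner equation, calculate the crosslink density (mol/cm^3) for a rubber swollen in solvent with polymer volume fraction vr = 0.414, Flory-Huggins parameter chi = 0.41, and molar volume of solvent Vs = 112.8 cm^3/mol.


ln(1 - vr) = ln(1 - 0.414) = -0.5344
Numerator = -((-0.5344) + 0.414 + 0.41 * 0.414^2) = 0.0502
Denominator = 112.8 * (0.414^(1/3) - 0.414/2) = 60.7207
nu = 0.0502 / 60.7207 = 8.2613e-04 mol/cm^3

8.2613e-04 mol/cm^3


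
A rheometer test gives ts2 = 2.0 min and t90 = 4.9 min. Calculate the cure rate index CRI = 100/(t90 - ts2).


CRI = 100 / (t90 - ts2)
= 100 / (4.9 - 2.0)
= 100 / 2.9
= 34.48 min^-1

34.48 min^-1


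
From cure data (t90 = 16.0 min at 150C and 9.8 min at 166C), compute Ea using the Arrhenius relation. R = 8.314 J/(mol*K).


T1 = 423.15 K, T2 = 439.15 K
1/T1 - 1/T2 = 8.6102e-05
ln(t1/t2) = ln(16.0/9.8) = 0.4902
Ea = 8.314 * 0.4902 / 8.6102e-05 = 47334.3252 J/mol
Ea = 47.33 kJ/mol

47.33 kJ/mol


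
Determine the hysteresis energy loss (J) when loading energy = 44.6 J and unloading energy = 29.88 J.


Hysteresis loss = loading - unloading
= 44.6 - 29.88
= 14.72 J

14.72 J


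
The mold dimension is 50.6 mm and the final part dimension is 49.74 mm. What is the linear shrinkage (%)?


Shrinkage = (mold - part) / mold * 100
= (50.6 - 49.74) / 50.6 * 100
= 0.86 / 50.6 * 100
= 1.7%

1.7%


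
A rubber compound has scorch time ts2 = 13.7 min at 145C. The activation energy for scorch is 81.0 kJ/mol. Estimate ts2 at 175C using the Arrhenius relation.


Convert temperatures: T1 = 145 + 273.15 = 418.15 K, T2 = 175 + 273.15 = 448.15 K
ts2_new = 13.7 * exp(81000 / 8.314 * (1/448.15 - 1/418.15))
1/T2 - 1/T1 = -1.6009e-04
ts2_new = 2.88 min

2.88 min


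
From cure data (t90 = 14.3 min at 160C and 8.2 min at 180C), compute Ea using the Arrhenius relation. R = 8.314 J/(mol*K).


T1 = 433.15 K, T2 = 453.15 K
1/T1 - 1/T2 = 1.0189e-04
ln(t1/t2) = ln(14.3/8.2) = 0.5561
Ea = 8.314 * 0.5561 / 1.0189e-04 = 45376.7143 J/mol
Ea = 45.38 kJ/mol

45.38 kJ/mol


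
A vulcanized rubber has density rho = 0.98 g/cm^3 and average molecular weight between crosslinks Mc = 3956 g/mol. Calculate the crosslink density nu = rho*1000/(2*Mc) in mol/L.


nu = rho * 1000 / (2 * Mc)
nu = 0.98 * 1000 / (2 * 3956)
nu = 980.0 / 7912
nu = 0.1239 mol/L

0.1239 mol/L


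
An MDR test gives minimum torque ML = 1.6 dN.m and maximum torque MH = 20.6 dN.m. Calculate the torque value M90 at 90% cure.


M90 = ML + 0.9 * (MH - ML)
M90 = 1.6 + 0.9 * (20.6 - 1.6)
M90 = 1.6 + 0.9 * 19.0
M90 = 18.7 dN.m

18.7 dN.m


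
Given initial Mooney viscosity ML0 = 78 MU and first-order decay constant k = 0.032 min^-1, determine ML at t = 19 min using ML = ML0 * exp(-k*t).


ML = ML0 * exp(-k * t)
ML = 78 * exp(-0.032 * 19)
ML = 78 * 0.5444
ML = 42.47 MU

42.47 MU


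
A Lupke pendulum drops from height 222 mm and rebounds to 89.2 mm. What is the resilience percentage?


Resilience = h_rebound / h_drop * 100
= 89.2 / 222 * 100
= 40.2%

40.2%


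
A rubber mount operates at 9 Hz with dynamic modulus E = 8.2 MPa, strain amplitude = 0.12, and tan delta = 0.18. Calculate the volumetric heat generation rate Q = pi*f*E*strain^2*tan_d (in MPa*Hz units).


Q = pi * f * E * strain^2 * tan_d
= pi * 9 * 8.2 * 0.12^2 * 0.18
= pi * 9 * 8.2 * 0.0144 * 0.18
= 0.6010

Q = 0.6010


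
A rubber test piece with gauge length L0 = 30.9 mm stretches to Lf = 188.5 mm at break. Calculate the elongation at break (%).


Elongation = (Lf - L0) / L0 * 100
= (188.5 - 30.9) / 30.9 * 100
= 157.6 / 30.9 * 100
= 510.0%

510.0%


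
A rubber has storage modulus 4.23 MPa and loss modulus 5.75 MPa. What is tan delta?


tan delta = E'' / E'
= 5.75 / 4.23
= 1.3593

tan delta = 1.3593


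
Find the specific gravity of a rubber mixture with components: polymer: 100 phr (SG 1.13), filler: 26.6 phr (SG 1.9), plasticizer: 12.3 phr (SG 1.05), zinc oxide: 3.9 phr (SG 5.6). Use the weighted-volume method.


Sum of weights = 142.8
Volume contributions:
  polymer: 100/1.13 = 88.4956
  filler: 26.6/1.9 = 14.0000
  plasticizer: 12.3/1.05 = 11.7143
  zinc oxide: 3.9/5.6 = 0.6964
Sum of volumes = 114.9063
SG = 142.8 / 114.9063 = 1.243

SG = 1.243


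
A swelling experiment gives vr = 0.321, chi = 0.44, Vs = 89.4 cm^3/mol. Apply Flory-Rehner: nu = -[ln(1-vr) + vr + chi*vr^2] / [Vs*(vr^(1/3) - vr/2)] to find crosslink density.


ln(1 - vr) = ln(1 - 0.321) = -0.3871
Numerator = -((-0.3871) + 0.321 + 0.44 * 0.321^2) = 0.0208
Denominator = 89.4 * (0.321^(1/3) - 0.321/2) = 46.8637
nu = 0.0208 / 46.8637 = 4.4376e-04 mol/cm^3

4.4376e-04 mol/cm^3


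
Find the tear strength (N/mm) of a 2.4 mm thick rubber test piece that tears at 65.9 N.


Tear strength = force / thickness
= 65.9 / 2.4
= 27.46 N/mm

27.46 N/mm


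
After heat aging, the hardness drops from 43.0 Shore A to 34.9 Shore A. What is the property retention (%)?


Retention = aged / original * 100
= 34.9 / 43.0 * 100
= 81.2%

81.2%


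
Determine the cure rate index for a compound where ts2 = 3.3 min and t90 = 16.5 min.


CRI = 100 / (t90 - ts2)
= 100 / (16.5 - 3.3)
= 100 / 13.2
= 7.58 min^-1

7.58 min^-1


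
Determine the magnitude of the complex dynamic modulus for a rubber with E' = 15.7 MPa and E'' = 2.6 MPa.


|E*| = sqrt(E'^2 + E''^2)
= sqrt(15.7^2 + 2.6^2)
= sqrt(246.4900 + 6.7600)
= 15.914 MPa

15.914 MPa


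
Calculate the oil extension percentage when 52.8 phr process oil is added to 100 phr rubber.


Oil % = oil / (100 + oil) * 100
= 52.8 / (100 + 52.8) * 100
= 52.8 / 152.8 * 100
= 34.55%

34.55%


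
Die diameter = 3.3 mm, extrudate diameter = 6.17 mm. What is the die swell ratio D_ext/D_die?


Die swell ratio = D_extrudate / D_die
= 6.17 / 3.3
= 1.87

Die swell = 1.87


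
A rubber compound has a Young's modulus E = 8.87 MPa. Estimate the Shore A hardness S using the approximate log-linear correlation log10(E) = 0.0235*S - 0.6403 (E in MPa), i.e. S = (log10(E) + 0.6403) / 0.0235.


log10(E) = 0.0235*S - 0.6403  =>  S = (log10(E) + 0.6403) / 0.0235
log10(8.87) = 0.947924
S = (0.947924 + 0.6403) / 0.0235 = 1.588224 / 0.0235
S = 67.6

Shore A = 67.6


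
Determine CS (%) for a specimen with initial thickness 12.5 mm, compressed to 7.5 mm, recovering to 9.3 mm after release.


CS = (t0 - recovered) / (t0 - ts) * 100
= (12.5 - 9.3) / (12.5 - 7.5) * 100
= 3.2 / 5.0 * 100
= 64.0%

64.0%


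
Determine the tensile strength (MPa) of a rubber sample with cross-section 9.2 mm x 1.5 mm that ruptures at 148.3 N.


Area = width * thickness = 9.2 * 1.5 = 13.8 mm^2
TS = force / area = 148.3 / 13.8 = 10.75 MPa

10.75 MPa


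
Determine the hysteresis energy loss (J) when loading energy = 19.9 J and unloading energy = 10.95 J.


Hysteresis loss = loading - unloading
= 19.9 - 10.95
= 8.95 J

8.95 J


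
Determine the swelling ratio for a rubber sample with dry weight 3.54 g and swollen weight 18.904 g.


Q = W_swollen / W_dry
Q = 18.904 / 3.54
Q = 5.34

Q = 5.34


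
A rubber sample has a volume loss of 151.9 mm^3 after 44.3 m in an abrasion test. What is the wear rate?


Rate = volume_loss / distance
= 151.9 / 44.3
= 3.429 mm^3/m

3.429 mm^3/m


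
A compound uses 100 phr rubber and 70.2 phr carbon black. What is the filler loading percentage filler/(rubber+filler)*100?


Filler % = filler / (rubber + filler) * 100
= 70.2 / (100 + 70.2) * 100
= 70.2 / 170.2 * 100
= 41.25%

41.25%


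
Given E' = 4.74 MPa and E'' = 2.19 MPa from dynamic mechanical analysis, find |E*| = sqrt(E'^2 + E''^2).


|E*| = sqrt(E'^2 + E''^2)
= sqrt(4.74^2 + 2.19^2)
= sqrt(22.4676 + 4.7961)
= 5.221 MPa

5.221 MPa


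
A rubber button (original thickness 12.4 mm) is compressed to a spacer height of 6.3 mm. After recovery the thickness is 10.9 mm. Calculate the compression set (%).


CS = (t0 - recovered) / (t0 - ts) * 100
= (12.4 - 10.9) / (12.4 - 6.3) * 100
= 1.5 / 6.1 * 100
= 24.6%

24.6%


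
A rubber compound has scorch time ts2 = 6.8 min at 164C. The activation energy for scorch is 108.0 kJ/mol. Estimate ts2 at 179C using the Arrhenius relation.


Convert temperatures: T1 = 164 + 273.15 = 437.15 K, T2 = 179 + 273.15 = 452.15 K
ts2_new = 6.8 * exp(108000 / 8.314 * (1/452.15 - 1/437.15))
1/T2 - 1/T1 = -7.5889e-05
ts2_new = 2.54 min

2.54 min


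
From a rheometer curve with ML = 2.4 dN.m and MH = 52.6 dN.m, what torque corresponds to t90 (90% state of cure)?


M90 = ML + 0.9 * (MH - ML)
M90 = 2.4 + 0.9 * (52.6 - 2.4)
M90 = 2.4 + 0.9 * 50.2
M90 = 47.58 dN.m

47.58 dN.m


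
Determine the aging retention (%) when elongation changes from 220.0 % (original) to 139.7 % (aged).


Retention = aged / original * 100
= 139.7 / 220.0 * 100
= 63.5%

63.5%


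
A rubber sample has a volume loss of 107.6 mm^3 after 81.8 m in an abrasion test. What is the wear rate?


Rate = volume_loss / distance
= 107.6 / 81.8
= 1.315 mm^3/m

1.315 mm^3/m


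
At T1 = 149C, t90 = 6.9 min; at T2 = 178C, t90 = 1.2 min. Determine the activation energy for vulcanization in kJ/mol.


T1 = 422.15 K, T2 = 451.15 K
1/T1 - 1/T2 = 1.5227e-04
ln(t1/t2) = ln(6.9/1.2) = 1.7492
Ea = 8.314 * 1.7492 / 1.5227e-04 = 95507.8811 J/mol
Ea = 95.51 kJ/mol

95.51 kJ/mol


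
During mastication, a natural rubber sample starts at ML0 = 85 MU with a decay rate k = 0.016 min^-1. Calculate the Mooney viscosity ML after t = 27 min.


ML = ML0 * exp(-k * t)
ML = 85 * exp(-0.016 * 27)
ML = 85 * 0.6492
ML = 55.18 MU

55.18 MU


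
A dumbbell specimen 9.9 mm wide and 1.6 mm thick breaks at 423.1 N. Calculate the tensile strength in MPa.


Area = width * thickness = 9.9 * 1.6 = 15.84 mm^2
TS = force / area = 423.1 / 15.84 = 26.71 MPa

26.71 MPa


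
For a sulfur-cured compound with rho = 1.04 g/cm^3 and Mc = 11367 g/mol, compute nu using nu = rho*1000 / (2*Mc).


nu = rho * 1000 / (2 * Mc)
nu = 1.04 * 1000 / (2 * 11367)
nu = 1040.0 / 22734
nu = 0.0457 mol/L

0.0457 mol/L


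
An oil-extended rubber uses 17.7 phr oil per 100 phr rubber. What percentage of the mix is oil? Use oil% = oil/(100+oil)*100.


Oil % = oil / (100 + oil) * 100
= 17.7 / (100 + 17.7) * 100
= 17.7 / 117.7 * 100
= 15.04%

15.04%


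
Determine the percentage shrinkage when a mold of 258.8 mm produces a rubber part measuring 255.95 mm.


Shrinkage = (mold - part) / mold * 100
= (258.8 - 255.95) / 258.8 * 100
= 2.85 / 258.8 * 100
= 1.1%

1.1%


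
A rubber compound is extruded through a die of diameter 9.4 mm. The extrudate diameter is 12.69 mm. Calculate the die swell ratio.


Die swell ratio = D_extrudate / D_die
= 12.69 / 9.4
= 1.35

Die swell = 1.35


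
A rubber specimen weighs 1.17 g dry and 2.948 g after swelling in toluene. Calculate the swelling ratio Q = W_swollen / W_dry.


Q = W_swollen / W_dry
Q = 2.948 / 1.17
Q = 2.52

Q = 2.52


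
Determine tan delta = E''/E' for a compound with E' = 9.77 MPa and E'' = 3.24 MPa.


tan delta = E'' / E'
= 3.24 / 9.77
= 0.3316

tan delta = 0.3316


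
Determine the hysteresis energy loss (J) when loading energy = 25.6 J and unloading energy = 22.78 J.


Hysteresis loss = loading - unloading
= 25.6 - 22.78
= 2.82 J

2.82 J


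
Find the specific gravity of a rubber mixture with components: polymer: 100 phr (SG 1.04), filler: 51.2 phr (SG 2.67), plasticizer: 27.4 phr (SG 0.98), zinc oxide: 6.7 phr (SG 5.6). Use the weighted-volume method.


Sum of weights = 185.3
Volume contributions:
  polymer: 100/1.04 = 96.1538
  filler: 51.2/2.67 = 19.1760
  plasticizer: 27.4/0.98 = 27.9592
  zinc oxide: 6.7/5.6 = 1.1964
Sum of volumes = 144.4855
SG = 185.3 / 144.4855 = 1.282

SG = 1.282


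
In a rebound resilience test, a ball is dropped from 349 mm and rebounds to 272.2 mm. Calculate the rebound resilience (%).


Resilience = h_rebound / h_drop * 100
= 272.2 / 349 * 100
= 78.0%

78.0%


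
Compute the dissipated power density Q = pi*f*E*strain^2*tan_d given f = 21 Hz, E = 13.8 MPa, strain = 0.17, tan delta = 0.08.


Q = pi * f * E * strain^2 * tan_d
= pi * 21 * 13.8 * 0.17^2 * 0.08
= pi * 21 * 13.8 * 0.0289 * 0.08
= 2.1049

Q = 2.1049


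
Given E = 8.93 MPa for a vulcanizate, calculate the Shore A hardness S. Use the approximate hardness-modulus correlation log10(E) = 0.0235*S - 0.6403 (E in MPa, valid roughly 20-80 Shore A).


log10(E) = 0.0235*S - 0.6403  =>  S = (log10(E) + 0.6403) / 0.0235
log10(8.93) = 0.950851
S = (0.950851 + 0.6403) / 0.0235 = 1.591151 / 0.0235
S = 67.7

Shore A = 67.7


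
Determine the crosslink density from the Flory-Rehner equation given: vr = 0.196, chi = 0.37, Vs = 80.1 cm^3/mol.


ln(1 - vr) = ln(1 - 0.196) = -0.2182
Numerator = -((-0.2182) + 0.196 + 0.37 * 0.196^2) = 0.0079
Denominator = 80.1 * (0.196^(1/3) - 0.196/2) = 38.6786
nu = 0.0079 / 38.6786 = 2.0534e-04 mol/cm^3

2.0534e-04 mol/cm^3


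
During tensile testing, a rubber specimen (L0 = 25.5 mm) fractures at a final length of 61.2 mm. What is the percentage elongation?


Elongation = (Lf - L0) / L0 * 100
= (61.2 - 25.5) / 25.5 * 100
= 35.7 / 25.5 * 100
= 140.0%

140.0%


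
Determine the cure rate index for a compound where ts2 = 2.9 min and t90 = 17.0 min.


CRI = 100 / (t90 - ts2)
= 100 / (17.0 - 2.9)
= 100 / 14.1
= 7.09 min^-1

7.09 min^-1


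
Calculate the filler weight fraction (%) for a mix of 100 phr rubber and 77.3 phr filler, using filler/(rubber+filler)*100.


Filler % = filler / (rubber + filler) * 100
= 77.3 / (100 + 77.3) * 100
= 77.3 / 177.3 * 100
= 43.6%

43.6%


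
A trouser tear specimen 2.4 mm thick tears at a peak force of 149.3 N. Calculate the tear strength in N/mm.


Tear strength = force / thickness
= 149.3 / 2.4
= 62.21 N/mm

62.21 N/mm


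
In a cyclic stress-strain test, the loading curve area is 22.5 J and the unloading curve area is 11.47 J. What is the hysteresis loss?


Hysteresis loss = loading - unloading
= 22.5 - 11.47
= 11.03 J

11.03 J


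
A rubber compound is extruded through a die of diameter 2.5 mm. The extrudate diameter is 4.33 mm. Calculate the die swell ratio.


Die swell ratio = D_extrudate / D_die
= 4.33 / 2.5
= 1.732

Die swell = 1.732


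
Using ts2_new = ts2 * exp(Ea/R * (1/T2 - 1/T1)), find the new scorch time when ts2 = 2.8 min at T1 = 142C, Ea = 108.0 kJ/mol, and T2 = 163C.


Convert temperatures: T1 = 142 + 273.15 = 415.15 K, T2 = 163 + 273.15 = 436.15 K
ts2_new = 2.8 * exp(108000 / 8.314 * (1/436.15 - 1/415.15))
1/T2 - 1/T1 = -1.1598e-04
ts2_new = 0.62 min

0.62 min


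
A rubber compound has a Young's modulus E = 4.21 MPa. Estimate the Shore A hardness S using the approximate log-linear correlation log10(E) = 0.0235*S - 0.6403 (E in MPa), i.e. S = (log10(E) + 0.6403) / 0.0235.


log10(E) = 0.0235*S - 0.6403  =>  S = (log10(E) + 0.6403) / 0.0235
log10(4.21) = 0.624282
S = (0.624282 + 0.6403) / 0.0235 = 1.264582 / 0.0235
S = 53.8

Shore A = 53.8


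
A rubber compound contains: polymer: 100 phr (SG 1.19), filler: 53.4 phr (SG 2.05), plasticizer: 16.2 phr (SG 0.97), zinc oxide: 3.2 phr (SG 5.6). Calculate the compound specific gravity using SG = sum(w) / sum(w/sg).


Sum of weights = 172.8
Volume contributions:
  polymer: 100/1.19 = 84.0336
  filler: 53.4/2.05 = 26.0488
  plasticizer: 16.2/0.97 = 16.7010
  zinc oxide: 3.2/5.6 = 0.5714
Sum of volumes = 127.3549
SG = 172.8 / 127.3549 = 1.357

SG = 1.357


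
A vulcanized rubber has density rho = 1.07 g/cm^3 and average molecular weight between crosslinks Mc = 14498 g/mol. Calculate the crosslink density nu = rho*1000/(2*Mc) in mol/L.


nu = rho * 1000 / (2 * Mc)
nu = 1.07 * 1000 / (2 * 14498)
nu = 1070.0 / 28996
nu = 0.0369 mol/L

0.0369 mol/L


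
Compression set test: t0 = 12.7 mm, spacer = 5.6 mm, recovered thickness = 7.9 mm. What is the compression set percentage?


CS = (t0 - recovered) / (t0 - ts) * 100
= (12.7 - 7.9) / (12.7 - 5.6) * 100
= 4.8 / 7.1 * 100
= 67.6%

67.6%


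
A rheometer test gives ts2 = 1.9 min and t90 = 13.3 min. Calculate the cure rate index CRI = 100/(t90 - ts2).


CRI = 100 / (t90 - ts2)
= 100 / (13.3 - 1.9)
= 100 / 11.4
= 8.77 min^-1

8.77 min^-1


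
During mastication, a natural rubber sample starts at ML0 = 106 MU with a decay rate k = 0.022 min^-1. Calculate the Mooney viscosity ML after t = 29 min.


ML = ML0 * exp(-k * t)
ML = 106 * exp(-0.022 * 29)
ML = 106 * 0.5283
ML = 56.0 MU

56.0 MU


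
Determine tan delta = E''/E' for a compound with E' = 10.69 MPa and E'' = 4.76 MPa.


tan delta = E'' / E'
= 4.76 / 10.69
= 0.4453

tan delta = 0.4453


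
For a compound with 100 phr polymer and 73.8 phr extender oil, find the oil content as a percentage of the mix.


Oil % = oil / (100 + oil) * 100
= 73.8 / (100 + 73.8) * 100
= 73.8 / 173.8 * 100
= 42.46%

42.46%


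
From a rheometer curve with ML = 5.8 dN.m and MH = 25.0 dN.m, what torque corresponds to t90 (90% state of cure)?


M90 = ML + 0.9 * (MH - ML)
M90 = 5.8 + 0.9 * (25.0 - 5.8)
M90 = 5.8 + 0.9 * 19.2
M90 = 23.08 dN.m

23.08 dN.m


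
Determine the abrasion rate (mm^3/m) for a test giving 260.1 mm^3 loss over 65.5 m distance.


Rate = volume_loss / distance
= 260.1 / 65.5
= 3.971 mm^3/m

3.971 mm^3/m


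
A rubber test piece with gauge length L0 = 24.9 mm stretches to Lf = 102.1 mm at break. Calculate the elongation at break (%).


Elongation = (Lf - L0) / L0 * 100
= (102.1 - 24.9) / 24.9 * 100
= 77.2 / 24.9 * 100
= 310.0%

310.0%


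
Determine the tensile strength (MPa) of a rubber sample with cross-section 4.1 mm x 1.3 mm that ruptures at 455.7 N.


Area = width * thickness = 4.1 * 1.3 = 5.33 mm^2
TS = force / area = 455.7 / 5.33 = 85.5 MPa

85.5 MPa


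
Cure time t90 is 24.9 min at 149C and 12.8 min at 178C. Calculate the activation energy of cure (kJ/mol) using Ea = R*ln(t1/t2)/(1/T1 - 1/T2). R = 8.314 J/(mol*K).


T1 = 422.15 K, T2 = 451.15 K
1/T1 - 1/T2 = 1.5227e-04
ln(t1/t2) = ln(24.9/12.8) = 0.6654
Ea = 8.314 * 0.6654 / 1.5227e-04 = 36332.6726 J/mol
Ea = 36.33 kJ/mol

36.33 kJ/mol


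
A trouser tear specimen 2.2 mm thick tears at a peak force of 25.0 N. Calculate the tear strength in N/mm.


Tear strength = force / thickness
= 25.0 / 2.2
= 11.36 N/mm

11.36 N/mm


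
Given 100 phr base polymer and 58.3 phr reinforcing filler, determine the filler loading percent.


Filler % = filler / (rubber + filler) * 100
= 58.3 / (100 + 58.3) * 100
= 58.3 / 158.3 * 100
= 36.83%

36.83%


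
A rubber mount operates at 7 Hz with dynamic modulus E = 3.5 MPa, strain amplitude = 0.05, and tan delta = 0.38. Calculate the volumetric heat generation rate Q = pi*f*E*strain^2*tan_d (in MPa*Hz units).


Q = pi * f * E * strain^2 * tan_d
= pi * 7 * 3.5 * 0.05^2 * 0.38
= pi * 7 * 3.5 * 0.0025 * 0.38
= 0.0731

Q = 0.0731


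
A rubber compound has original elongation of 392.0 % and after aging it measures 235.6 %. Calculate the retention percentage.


Retention = aged / original * 100
= 235.6 / 392.0 * 100
= 60.1%

60.1%


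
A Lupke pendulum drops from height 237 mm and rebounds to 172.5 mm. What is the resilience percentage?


Resilience = h_rebound / h_drop * 100
= 172.5 / 237 * 100
= 72.8%

72.8%


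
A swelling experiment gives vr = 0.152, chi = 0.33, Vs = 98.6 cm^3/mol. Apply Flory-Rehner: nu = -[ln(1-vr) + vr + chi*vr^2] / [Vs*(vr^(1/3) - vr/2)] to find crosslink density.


ln(1 - vr) = ln(1 - 0.152) = -0.1649
Numerator = -((-0.1649) + 0.152 + 0.33 * 0.152^2) = 0.0053
Denominator = 98.6 * (0.152^(1/3) - 0.152/2) = 45.1273
nu = 0.0053 / 45.1273 = 1.1634e-04 mol/cm^3

1.1634e-04 mol/cm^3


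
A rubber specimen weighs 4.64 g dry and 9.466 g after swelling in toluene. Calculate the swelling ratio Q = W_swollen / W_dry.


Q = W_swollen / W_dry
Q = 9.466 / 4.64
Q = 2.04

Q = 2.04


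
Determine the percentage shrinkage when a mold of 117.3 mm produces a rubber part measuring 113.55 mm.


Shrinkage = (mold - part) / mold * 100
= (117.3 - 113.55) / 117.3 * 100
= 3.75 / 117.3 * 100
= 3.2%

3.2%


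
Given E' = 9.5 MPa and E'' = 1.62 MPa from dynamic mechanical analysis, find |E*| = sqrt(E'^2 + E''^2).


|E*| = sqrt(E'^2 + E''^2)
= sqrt(9.5^2 + 1.62^2)
= sqrt(90.2500 + 2.6244)
= 9.637 MPa

9.637 MPa


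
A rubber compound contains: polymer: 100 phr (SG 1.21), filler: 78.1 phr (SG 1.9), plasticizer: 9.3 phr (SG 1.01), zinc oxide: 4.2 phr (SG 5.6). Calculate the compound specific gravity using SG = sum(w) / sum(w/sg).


Sum of weights = 191.6
Volume contributions:
  polymer: 100/1.21 = 82.6446
  filler: 78.1/1.9 = 41.1053
  plasticizer: 9.3/1.01 = 9.2079
  zinc oxide: 4.2/5.6 = 0.7500
Sum of volumes = 133.7078
SG = 191.6 / 133.7078 = 1.433

SG = 1.433


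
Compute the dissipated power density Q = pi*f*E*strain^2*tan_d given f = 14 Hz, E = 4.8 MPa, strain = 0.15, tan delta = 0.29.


Q = pi * f * E * strain^2 * tan_d
= pi * 14 * 4.8 * 0.15^2 * 0.29
= pi * 14 * 4.8 * 0.0225 * 0.29
= 1.3775

Q = 1.3775


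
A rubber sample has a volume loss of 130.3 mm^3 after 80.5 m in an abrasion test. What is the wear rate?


Rate = volume_loss / distance
= 130.3 / 80.5
= 1.619 mm^3/m

1.619 mm^3/m


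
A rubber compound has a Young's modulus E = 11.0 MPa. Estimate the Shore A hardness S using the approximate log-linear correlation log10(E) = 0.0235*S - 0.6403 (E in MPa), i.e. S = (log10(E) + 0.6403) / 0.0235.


log10(E) = 0.0235*S - 0.6403  =>  S = (log10(E) + 0.6403) / 0.0235
log10(11.0) = 1.041393
S = (1.041393 + 0.6403) / 0.0235 = 1.681693 / 0.0235
S = 71.6

Shore A = 71.6


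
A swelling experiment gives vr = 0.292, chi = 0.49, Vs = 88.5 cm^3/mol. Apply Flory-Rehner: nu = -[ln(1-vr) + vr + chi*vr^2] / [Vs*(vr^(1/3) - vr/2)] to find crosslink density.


ln(1 - vr) = ln(1 - 0.292) = -0.3453
Numerator = -((-0.3453) + 0.292 + 0.49 * 0.292^2) = 0.0115
Denominator = 88.5 * (0.292^(1/3) - 0.292/2) = 45.7924
nu = 0.0115 / 45.7924 = 2.5183e-04 mol/cm^3

2.5183e-04 mol/cm^3


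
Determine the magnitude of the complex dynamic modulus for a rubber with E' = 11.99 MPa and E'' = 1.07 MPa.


|E*| = sqrt(E'^2 + E''^2)
= sqrt(11.99^2 + 1.07^2)
= sqrt(143.7601 + 1.1449)
= 12.038 MPa

12.038 MPa


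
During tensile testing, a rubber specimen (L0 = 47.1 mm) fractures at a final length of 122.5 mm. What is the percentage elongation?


Elongation = (Lf - L0) / L0 * 100
= (122.5 - 47.1) / 47.1 * 100
= 75.4 / 47.1 * 100
= 160.1%

160.1%


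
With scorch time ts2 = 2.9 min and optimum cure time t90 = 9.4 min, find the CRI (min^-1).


CRI = 100 / (t90 - ts2)
= 100 / (9.4 - 2.9)
= 100 / 6.5
= 15.38 min^-1

15.38 min^-1


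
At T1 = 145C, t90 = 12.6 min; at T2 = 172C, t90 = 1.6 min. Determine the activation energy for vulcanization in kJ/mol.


T1 = 418.15 K, T2 = 445.15 K
1/T1 - 1/T2 = 1.4505e-04
ln(t1/t2) = ln(12.6/1.6) = 2.0637
Ea = 8.314 * 2.0637 / 1.4505e-04 = 118285.0519 J/mol
Ea = 118.29 kJ/mol

118.29 kJ/mol


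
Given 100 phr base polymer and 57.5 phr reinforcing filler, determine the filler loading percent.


Filler % = filler / (rubber + filler) * 100
= 57.5 / (100 + 57.5) * 100
= 57.5 / 157.5 * 100
= 36.51%

36.51%


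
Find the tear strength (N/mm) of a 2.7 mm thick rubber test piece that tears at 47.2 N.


Tear strength = force / thickness
= 47.2 / 2.7
= 17.48 N/mm

17.48 N/mm


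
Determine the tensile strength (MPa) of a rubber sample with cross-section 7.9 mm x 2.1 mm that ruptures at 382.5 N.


Area = width * thickness = 7.9 * 2.1 = 16.59 mm^2
TS = force / area = 382.5 / 16.59 = 23.06 MPa

23.06 MPa


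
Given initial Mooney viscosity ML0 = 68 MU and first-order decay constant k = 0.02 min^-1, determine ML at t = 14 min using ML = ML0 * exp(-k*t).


ML = ML0 * exp(-k * t)
ML = 68 * exp(-0.02 * 14)
ML = 68 * 0.7558
ML = 51.39 MU

51.39 MU


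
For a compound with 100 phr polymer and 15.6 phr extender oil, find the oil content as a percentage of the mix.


Oil % = oil / (100 + oil) * 100
= 15.6 / (100 + 15.6) * 100
= 15.6 / 115.6 * 100
= 13.49%

13.49%


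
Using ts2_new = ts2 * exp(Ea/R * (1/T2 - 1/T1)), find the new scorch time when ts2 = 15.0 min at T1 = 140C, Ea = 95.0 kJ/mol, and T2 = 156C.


Convert temperatures: T1 = 140 + 273.15 = 413.15 K, T2 = 156 + 273.15 = 429.15 K
ts2_new = 15.0 * exp(95000 / 8.314 * (1/429.15 - 1/413.15))
1/T2 - 1/T1 = -9.0241e-05
ts2_new = 5.35 min

5.35 min


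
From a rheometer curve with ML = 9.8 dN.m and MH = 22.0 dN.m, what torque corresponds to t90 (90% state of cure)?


M90 = ML + 0.9 * (MH - ML)
M90 = 9.8 + 0.9 * (22.0 - 9.8)
M90 = 9.8 + 0.9 * 12.2
M90 = 20.78 dN.m

20.78 dN.m


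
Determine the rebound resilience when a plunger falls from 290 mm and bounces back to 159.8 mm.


Resilience = h_rebound / h_drop * 100
= 159.8 / 290 * 100
= 55.1%

55.1%


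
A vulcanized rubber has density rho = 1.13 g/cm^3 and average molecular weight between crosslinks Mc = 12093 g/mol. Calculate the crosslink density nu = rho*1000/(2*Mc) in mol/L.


nu = rho * 1000 / (2 * Mc)
nu = 1.13 * 1000 / (2 * 12093)
nu = 1130.0 / 24186
nu = 0.0467 mol/L

0.0467 mol/L


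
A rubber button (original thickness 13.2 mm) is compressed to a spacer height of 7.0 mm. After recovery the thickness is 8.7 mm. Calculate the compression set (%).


CS = (t0 - recovered) / (t0 - ts) * 100
= (13.2 - 8.7) / (13.2 - 7.0) * 100
= 4.5 / 6.2 * 100
= 72.6%

72.6%


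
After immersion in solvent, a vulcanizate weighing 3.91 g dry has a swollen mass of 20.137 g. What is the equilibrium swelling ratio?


Q = W_swollen / W_dry
Q = 20.137 / 3.91
Q = 5.15

Q = 5.15


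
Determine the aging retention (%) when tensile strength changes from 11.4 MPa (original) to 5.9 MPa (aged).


Retention = aged / original * 100
= 5.9 / 11.4 * 100
= 51.8%

51.8%


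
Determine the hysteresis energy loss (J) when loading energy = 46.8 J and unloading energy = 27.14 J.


Hysteresis loss = loading - unloading
= 46.8 - 27.14
= 19.66 J

19.66 J


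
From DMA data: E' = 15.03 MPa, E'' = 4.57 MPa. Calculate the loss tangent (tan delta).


tan delta = E'' / E'
= 4.57 / 15.03
= 0.3041

tan delta = 0.3041


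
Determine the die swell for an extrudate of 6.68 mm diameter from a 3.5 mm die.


Die swell ratio = D_extrudate / D_die
= 6.68 / 3.5
= 1.909

Die swell = 1.909


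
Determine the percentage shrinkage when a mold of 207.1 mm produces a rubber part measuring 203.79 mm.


Shrinkage = (mold - part) / mold * 100
= (207.1 - 203.79) / 207.1 * 100
= 3.31 / 207.1 * 100
= 1.6%

1.6%


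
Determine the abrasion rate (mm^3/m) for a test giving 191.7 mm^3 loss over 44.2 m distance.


Rate = volume_loss / distance
= 191.7 / 44.2
= 4.337 mm^3/m

4.337 mm^3/m


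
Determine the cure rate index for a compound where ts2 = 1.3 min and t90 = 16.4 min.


CRI = 100 / (t90 - ts2)
= 100 / (16.4 - 1.3)
= 100 / 15.1
= 6.62 min^-1

6.62 min^-1


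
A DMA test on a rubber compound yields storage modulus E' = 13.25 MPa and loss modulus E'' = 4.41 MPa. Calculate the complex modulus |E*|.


|E*| = sqrt(E'^2 + E''^2)
= sqrt(13.25^2 + 4.41^2)
= sqrt(175.5625 + 19.4481)
= 13.965 MPa

13.965 MPa


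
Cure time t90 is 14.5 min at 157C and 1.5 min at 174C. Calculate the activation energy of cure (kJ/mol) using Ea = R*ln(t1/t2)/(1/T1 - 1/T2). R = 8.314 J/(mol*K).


T1 = 430.15 K, T2 = 447.15 K
1/T1 - 1/T2 = 8.8384e-05
ln(t1/t2) = ln(14.5/1.5) = 2.2687
Ea = 8.314 * 2.2687 / 8.8384e-05 = 213406.7645 J/mol
Ea = 213.41 kJ/mol

213.41 kJ/mol


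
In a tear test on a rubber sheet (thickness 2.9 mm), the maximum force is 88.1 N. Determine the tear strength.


Tear strength = force / thickness
= 88.1 / 2.9
= 30.38 N/mm

30.38 N/mm


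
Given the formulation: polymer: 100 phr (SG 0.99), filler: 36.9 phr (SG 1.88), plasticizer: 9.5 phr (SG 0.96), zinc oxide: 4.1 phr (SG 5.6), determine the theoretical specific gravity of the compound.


Sum of weights = 150.5
Volume contributions:
  polymer: 100/0.99 = 101.0101
  filler: 36.9/1.88 = 19.6277
  plasticizer: 9.5/0.96 = 9.8958
  zinc oxide: 4.1/5.6 = 0.7321
Sum of volumes = 131.2657
SG = 150.5 / 131.2657 = 1.147

SG = 1.147


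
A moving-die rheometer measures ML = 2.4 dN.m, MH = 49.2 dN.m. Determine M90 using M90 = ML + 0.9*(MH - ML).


M90 = ML + 0.9 * (MH - ML)
M90 = 2.4 + 0.9 * (49.2 - 2.4)
M90 = 2.4 + 0.9 * 46.8
M90 = 44.52 dN.m

44.52 dN.m


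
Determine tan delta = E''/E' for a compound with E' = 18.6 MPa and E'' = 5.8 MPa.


tan delta = E'' / E'
= 5.8 / 18.6
= 0.3118

tan delta = 0.3118


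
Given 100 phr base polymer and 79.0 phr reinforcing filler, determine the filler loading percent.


Filler % = filler / (rubber + filler) * 100
= 79.0 / (100 + 79.0) * 100
= 79.0 / 179.0 * 100
= 44.13%

44.13%


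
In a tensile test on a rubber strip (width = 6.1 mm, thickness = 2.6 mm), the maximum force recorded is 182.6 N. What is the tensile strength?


Area = width * thickness = 6.1 * 2.6 = 15.86 mm^2
TS = force / area = 182.6 / 15.86 = 11.51 MPa

11.51 MPa


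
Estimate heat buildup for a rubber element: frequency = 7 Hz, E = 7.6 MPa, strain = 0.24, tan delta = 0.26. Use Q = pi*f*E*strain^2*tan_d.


Q = pi * f * E * strain^2 * tan_d
= pi * 7 * 7.6 * 0.24^2 * 0.26
= pi * 7 * 7.6 * 0.0576 * 0.26
= 2.5030

Q = 2.5030


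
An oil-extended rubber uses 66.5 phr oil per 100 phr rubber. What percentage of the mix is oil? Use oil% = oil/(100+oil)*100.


Oil % = oil / (100 + oil) * 100
= 66.5 / (100 + 66.5) * 100
= 66.5 / 166.5 * 100
= 39.94%

39.94%


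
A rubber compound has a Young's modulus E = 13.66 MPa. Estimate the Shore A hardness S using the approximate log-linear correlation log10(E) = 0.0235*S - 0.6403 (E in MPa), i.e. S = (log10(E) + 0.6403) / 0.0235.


log10(E) = 0.0235*S - 0.6403  =>  S = (log10(E) + 0.6403) / 0.0235
log10(13.66) = 1.135451
S = (1.135451 + 0.6403) / 0.0235 = 1.775751 / 0.0235
S = 75.6

Shore A = 75.6


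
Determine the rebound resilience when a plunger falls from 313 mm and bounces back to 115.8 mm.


Resilience = h_rebound / h_drop * 100
= 115.8 / 313 * 100
= 37.0%

37.0%


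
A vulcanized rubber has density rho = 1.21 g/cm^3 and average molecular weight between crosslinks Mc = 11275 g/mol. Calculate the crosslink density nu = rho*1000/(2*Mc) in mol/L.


nu = rho * 1000 / (2 * Mc)
nu = 1.21 * 1000 / (2 * 11275)
nu = 1210.0 / 22550
nu = 0.0537 mol/L

0.0537 mol/L


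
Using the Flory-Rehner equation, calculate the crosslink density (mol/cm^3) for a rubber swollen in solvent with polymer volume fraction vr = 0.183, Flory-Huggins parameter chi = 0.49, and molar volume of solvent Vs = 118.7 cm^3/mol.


ln(1 - vr) = ln(1 - 0.183) = -0.2021
Numerator = -((-0.2021) + 0.183 + 0.49 * 0.183^2) = 0.0027
Denominator = 118.7 * (0.183^(1/3) - 0.183/2) = 56.5298
nu = 0.0027 / 56.5298 = 4.7879e-05 mol/cm^3

4.7879e-05 mol/cm^3


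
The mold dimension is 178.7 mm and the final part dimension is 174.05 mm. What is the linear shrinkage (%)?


Shrinkage = (mold - part) / mold * 100
= (178.7 - 174.05) / 178.7 * 100
= 4.65 / 178.7 * 100
= 2.6%

2.6%


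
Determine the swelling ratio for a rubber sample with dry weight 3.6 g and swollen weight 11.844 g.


Q = W_swollen / W_dry
Q = 11.844 / 3.6
Q = 3.29

Q = 3.29


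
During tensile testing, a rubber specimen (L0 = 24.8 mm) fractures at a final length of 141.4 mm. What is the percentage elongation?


Elongation = (Lf - L0) / L0 * 100
= (141.4 - 24.8) / 24.8 * 100
= 116.6 / 24.8 * 100
= 470.2%

470.2%


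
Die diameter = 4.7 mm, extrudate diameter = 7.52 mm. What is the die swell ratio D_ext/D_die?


Die swell ratio = D_extrudate / D_die
= 7.52 / 4.7
= 1.6

Die swell = 1.6


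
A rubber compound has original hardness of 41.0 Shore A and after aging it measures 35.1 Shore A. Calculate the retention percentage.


Retention = aged / original * 100
= 35.1 / 41.0 * 100
= 85.6%

85.6%


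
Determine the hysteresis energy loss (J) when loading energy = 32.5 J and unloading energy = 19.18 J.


Hysteresis loss = loading - unloading
= 32.5 - 19.18
= 13.32 J

13.32 J


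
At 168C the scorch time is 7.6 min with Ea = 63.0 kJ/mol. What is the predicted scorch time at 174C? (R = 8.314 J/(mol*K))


Convert temperatures: T1 = 168 + 273.15 = 441.15 K, T2 = 174 + 273.15 = 447.15 K
ts2_new = 7.6 * exp(63000 / 8.314 * (1/447.15 - 1/441.15))
1/T2 - 1/T1 = -3.0417e-05
ts2_new = 6.04 min

6.04 min


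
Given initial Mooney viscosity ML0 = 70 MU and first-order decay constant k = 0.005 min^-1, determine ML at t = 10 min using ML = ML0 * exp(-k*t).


ML = ML0 * exp(-k * t)
ML = 70 * exp(-0.005 * 10)
ML = 70 * 0.9512
ML = 66.59 MU

66.59 MU


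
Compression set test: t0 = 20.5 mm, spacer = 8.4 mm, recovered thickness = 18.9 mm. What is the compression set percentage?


CS = (t0 - recovered) / (t0 - ts) * 100
= (20.5 - 18.9) / (20.5 - 8.4) * 100
= 1.6 / 12.1 * 100
= 13.2%

13.2%


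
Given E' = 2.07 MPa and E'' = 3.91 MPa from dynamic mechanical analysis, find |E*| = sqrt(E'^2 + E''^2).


|E*| = sqrt(E'^2 + E''^2)
= sqrt(2.07^2 + 3.91^2)
= sqrt(4.2849 + 15.2881)
= 4.424 MPa

4.424 MPa


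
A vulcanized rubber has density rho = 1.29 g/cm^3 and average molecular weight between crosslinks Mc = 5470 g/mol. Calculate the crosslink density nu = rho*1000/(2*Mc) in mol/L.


nu = rho * 1000 / (2 * Mc)
nu = 1.29 * 1000 / (2 * 5470)
nu = 1290.0 / 10940
nu = 0.1179 mol/L

0.1179 mol/L


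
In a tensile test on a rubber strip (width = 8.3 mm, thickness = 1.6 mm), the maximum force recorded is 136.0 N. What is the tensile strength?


Area = width * thickness = 8.3 * 1.6 = 13.28 mm^2
TS = force / area = 136.0 / 13.28 = 10.24 MPa

10.24 MPa


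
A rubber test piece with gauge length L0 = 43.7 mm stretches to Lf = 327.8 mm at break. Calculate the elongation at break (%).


Elongation = (Lf - L0) / L0 * 100
= (327.8 - 43.7) / 43.7 * 100
= 284.1 / 43.7 * 100
= 650.1%

650.1%


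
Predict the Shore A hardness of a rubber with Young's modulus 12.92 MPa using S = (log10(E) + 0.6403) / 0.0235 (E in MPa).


log10(E) = 0.0235*S - 0.6403  =>  S = (log10(E) + 0.6403) / 0.0235
log10(12.92) = 1.111263
S = (1.111263 + 0.6403) / 0.0235 = 1.751563 / 0.0235
S = 74.5

Shore A = 74.5


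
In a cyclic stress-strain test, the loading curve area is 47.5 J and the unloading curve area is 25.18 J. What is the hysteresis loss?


Hysteresis loss = loading - unloading
= 47.5 - 25.18
= 22.32 J

22.32 J


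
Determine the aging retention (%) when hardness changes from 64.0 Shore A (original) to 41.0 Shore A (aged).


Retention = aged / original * 100
= 41.0 / 64.0 * 100
= 64.1%

64.1%


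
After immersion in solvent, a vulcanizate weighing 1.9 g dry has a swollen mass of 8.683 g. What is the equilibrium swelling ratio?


Q = W_swollen / W_dry
Q = 8.683 / 1.9
Q = 4.57

Q = 4.57


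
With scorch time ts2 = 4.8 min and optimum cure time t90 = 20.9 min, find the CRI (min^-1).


CRI = 100 / (t90 - ts2)
= 100 / (20.9 - 4.8)
= 100 / 16.1
= 6.21 min^-1

6.21 min^-1


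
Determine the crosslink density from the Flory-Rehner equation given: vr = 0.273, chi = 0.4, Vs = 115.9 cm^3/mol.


ln(1 - vr) = ln(1 - 0.273) = -0.3188
Numerator = -((-0.3188) + 0.273 + 0.4 * 0.273^2) = 0.0160
Denominator = 115.9 * (0.273^(1/3) - 0.273/2) = 59.3658
nu = 0.0160 / 59.3658 = 2.6981e-04 mol/cm^3

2.6981e-04 mol/cm^3


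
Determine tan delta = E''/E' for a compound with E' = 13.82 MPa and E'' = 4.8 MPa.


tan delta = E'' / E'
= 4.8 / 13.82
= 0.3473

tan delta = 0.3473


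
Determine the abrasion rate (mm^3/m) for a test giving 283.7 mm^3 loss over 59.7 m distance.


Rate = volume_loss / distance
= 283.7 / 59.7
= 4.752 mm^3/m

4.752 mm^3/m


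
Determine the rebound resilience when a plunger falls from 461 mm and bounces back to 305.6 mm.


Resilience = h_rebound / h_drop * 100
= 305.6 / 461 * 100
= 66.3%

66.3%


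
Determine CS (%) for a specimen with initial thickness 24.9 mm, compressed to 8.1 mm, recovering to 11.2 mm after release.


CS = (t0 - recovered) / (t0 - ts) * 100
= (24.9 - 11.2) / (24.9 - 8.1) * 100
= 13.7 / 16.8 * 100
= 81.5%

81.5%


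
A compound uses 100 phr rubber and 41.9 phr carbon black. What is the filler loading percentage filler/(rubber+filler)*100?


Filler % = filler / (rubber + filler) * 100
= 41.9 / (100 + 41.9) * 100
= 41.9 / 141.9 * 100
= 29.53%

29.53%


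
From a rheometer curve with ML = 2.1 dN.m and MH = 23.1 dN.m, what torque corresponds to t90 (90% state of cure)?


M90 = ML + 0.9 * (MH - ML)
M90 = 2.1 + 0.9 * (23.1 - 2.1)
M90 = 2.1 + 0.9 * 21.0
M90 = 21.0 dN.m

21.0 dN.m


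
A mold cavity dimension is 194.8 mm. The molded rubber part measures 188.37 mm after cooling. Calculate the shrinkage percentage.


Shrinkage = (mold - part) / mold * 100
= (194.8 - 188.37) / 194.8 * 100
= 6.43 / 194.8 * 100
= 3.3%

3.3%


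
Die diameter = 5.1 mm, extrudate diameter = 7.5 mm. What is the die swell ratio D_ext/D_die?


Die swell ratio = D_extrudate / D_die
= 7.5 / 5.1
= 1.471

Die swell = 1.471


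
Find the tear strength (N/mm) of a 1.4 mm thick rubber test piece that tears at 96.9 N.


Tear strength = force / thickness
= 96.9 / 1.4
= 69.21 N/mm

69.21 N/mm


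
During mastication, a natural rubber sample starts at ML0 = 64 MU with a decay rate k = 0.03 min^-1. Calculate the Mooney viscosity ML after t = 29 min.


ML = ML0 * exp(-k * t)
ML = 64 * exp(-0.03 * 29)
ML = 64 * 0.4190
ML = 26.81 MU

26.81 MU


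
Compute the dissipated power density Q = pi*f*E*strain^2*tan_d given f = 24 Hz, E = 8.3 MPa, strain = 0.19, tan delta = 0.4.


Q = pi * f * E * strain^2 * tan_d
= pi * 24 * 8.3 * 0.19^2 * 0.4
= pi * 24 * 8.3 * 0.0361 * 0.4
= 9.0366

Q = 9.0366


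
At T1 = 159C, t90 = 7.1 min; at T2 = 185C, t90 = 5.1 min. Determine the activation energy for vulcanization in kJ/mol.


T1 = 432.15 K, T2 = 458.15 K
1/T1 - 1/T2 = 1.3132e-04
ln(t1/t2) = ln(7.1/5.1) = 0.3309
Ea = 8.314 * 0.3309 / 1.3132e-04 = 20946.6989 J/mol
Ea = 20.95 kJ/mol

20.95 kJ/mol


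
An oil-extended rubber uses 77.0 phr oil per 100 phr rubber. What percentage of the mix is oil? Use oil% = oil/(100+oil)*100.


Oil % = oil / (100 + oil) * 100
= 77.0 / (100 + 77.0) * 100
= 77.0 / 177.0 * 100
= 43.5%

43.5%
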